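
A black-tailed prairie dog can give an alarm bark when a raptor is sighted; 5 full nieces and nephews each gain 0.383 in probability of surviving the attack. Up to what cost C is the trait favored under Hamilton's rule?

0.47875

r to a full niece or nephew = 1/4 (full aunt/uncle↔niece/nephew: two paths of length 3 through the shared grandparent pair: r = 2·(1/2)^3 = 1/4).
Hamilton's rule: n·r·B > C, so the trait is favored while C < n·r·B = 5·0.25·0.383 = 0.47875.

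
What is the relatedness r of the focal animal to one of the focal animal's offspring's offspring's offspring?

0.125

Each parent–offspring link contributes a factor of 1/2, and independent paths through distinct common ancestors add.
Three parent–offspring links: r = (1/2)^3 = 1/8.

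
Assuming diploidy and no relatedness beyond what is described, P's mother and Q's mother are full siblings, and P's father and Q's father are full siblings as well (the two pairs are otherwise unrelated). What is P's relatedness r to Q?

0.25

With two independent routes of shared ancestry, r is the sum of the two contributions.
P and Q are related in two ways: first cousins through their mothers (r = 1/8) and first cousins through their fathers (r = 1/8) — i.e. double first cousins.
r = 1/8 + 1/8 = 1/4 = 0.25.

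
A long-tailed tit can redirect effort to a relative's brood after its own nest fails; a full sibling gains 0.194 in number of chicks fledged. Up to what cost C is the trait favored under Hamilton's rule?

0.097

r to a full sibling = 0.5 (full sibs share both parents — two paths of length 2: r = 2·(1/2)^2 = 1/2).
Hamilton's rule: n·r·B > C, so the trait is favored while C < n·r·B = 1·0.5·0.194 = 0.097.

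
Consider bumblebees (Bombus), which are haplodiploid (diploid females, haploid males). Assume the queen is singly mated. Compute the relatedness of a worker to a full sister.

Haplodiploid full sisters inherit their father's entire haploid genome identically (contributing 1/2) and on average half of their mother's contribution (1/2 · 1/2 = 1/4); r = 1/2 + 1/4 = 3/4.

0.75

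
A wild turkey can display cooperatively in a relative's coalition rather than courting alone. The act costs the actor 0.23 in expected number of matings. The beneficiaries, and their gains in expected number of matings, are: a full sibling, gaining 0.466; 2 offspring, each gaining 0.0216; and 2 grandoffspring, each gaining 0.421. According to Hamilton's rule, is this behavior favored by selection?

Hamilton's rule: the trait is favored when the sum of r·B over every recipient exceeds the actor's cost C.
r to a full sibling = 0.5 (full sibs share both parents — two paths of length 2: r = 2·(1/2)^2 = 1/2).
r to an offspring = 0.5 (one parent–offspring link: r = (1/2)^1 = 1/2).
r to a grandoffspring = 1/4 (two parent–offspring links: r = (1/2)^2 = 1/4).
Summing one r·B term per recipient: 1·0.5·0.466 + 2·0.5·0.0216 + 2·0.25·0.421 = 0.4651.
0.4651 > 0.23: the indirect benefit exceeds the cost.

Yes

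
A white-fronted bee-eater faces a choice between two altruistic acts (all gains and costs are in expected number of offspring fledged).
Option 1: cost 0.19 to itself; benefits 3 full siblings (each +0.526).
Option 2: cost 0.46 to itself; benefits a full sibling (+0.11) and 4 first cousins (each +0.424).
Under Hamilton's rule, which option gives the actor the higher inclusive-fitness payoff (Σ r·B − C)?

Option 1

Option 1: r to a full sibling = 0.5.
Option 1: Σ r·B − C = (3·0.5·0.526) − 0.19 = 0.599.
Option 2: r to a full sibling = 0.5.
Option 2: r to a first cousin = 0.125.
Option 2: Σ r·B − C = (1·0.5·0.11 + 4·0.125·0.424) − 0.46 = -0.193.
Option 1 has the higher net inclusive-fitness payoff.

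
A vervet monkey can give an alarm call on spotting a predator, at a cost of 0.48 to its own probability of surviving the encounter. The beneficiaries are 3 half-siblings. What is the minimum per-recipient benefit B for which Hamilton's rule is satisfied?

r to a half-sibling = 1/4 (half-sibs share one parent — one path of length 2: r = (1/2)^2 = 1/4).
Hamilton's rule with n recipients of equal r: n·r·B > C, so B > C/(n·r) = 0.48/(3·0.25) = 0.64.

0.64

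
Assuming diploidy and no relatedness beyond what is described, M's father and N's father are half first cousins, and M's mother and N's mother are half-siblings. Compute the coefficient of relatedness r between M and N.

Wright's path rule: contributions from independent ancestry routes add.
M and N are related in two ways: half second cousins through their fathers (r = 1/64) and half first cousins through their mothers (r = 1/16).
r = 1/64 + 1/16 = 0.078125.

0.078125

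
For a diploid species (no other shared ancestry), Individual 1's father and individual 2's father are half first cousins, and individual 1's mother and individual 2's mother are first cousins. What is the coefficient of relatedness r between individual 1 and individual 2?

0.046875

With two independent routes of shared ancestry, r is the sum of the two contributions.
Individual 1 and individual 2 are related in two ways: half second cousins through their fathers (r = 1/64) and second cousins through their mothers (r = 1/32).
r = 1/64 + 1/32 = 3/64 = 0.046875.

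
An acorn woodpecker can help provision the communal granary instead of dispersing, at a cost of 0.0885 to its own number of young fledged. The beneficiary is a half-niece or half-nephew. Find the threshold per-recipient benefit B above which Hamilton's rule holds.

r to a half-niece or half-nephew = 1/8 (half-aunt/uncle↔niece/nephew: one path of length 3: r = (1/2)^3 = 1/8).
Hamilton's rule with n recipients of equal r: n·r·B > C, so B > C/(n·r) = 0.0885/(1·0.125) = 0.708.

0.708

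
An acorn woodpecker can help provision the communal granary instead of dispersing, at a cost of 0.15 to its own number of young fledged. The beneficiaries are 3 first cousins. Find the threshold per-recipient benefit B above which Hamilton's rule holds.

r to a first cousin = 0.125 (first cousins share one grandparent pair — two paths of length 4: r = 2·(1/2)^4 = 1/8).
Hamilton's rule with n recipients of equal r: n·r·B > C, so B > C/(n·r) = 0.15/(3·0.125) = 0.4.

0.4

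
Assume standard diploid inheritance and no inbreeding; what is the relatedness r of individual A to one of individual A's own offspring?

0.5

Each parent–offspring link contributes a factor of 1/2, and independent paths through distinct common ancestors add.
One parent–offspring link: r = (1/2)^1 = 1/2.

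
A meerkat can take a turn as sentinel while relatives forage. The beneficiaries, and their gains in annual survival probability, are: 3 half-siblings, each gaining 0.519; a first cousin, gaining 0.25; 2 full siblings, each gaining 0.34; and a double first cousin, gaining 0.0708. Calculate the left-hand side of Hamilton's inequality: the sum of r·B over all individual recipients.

r to a half-sibling = 1/4 (half-sibs share one parent — one path of length 2: r = (1/2)^2 = 1/4).
r to a first cousin = 1/8 (first cousins share one grandparent pair — two paths of length 4: r = 2·(1/2)^4 = 1/8).
r to a full sibling = 0.5 (full sibs share both parents — two paths of length 2: r = 2·(1/2)^2 = 1/2).
r to a double first cousin = 1/4 (double first cousins share both grandparent pairs — four paths of length 4: r = 4·(1/2)^4 = 1/4).
Summing one r·B term per recipient: 3·0.25·0.519 + 1·0.125·0.25 + 2·0.5·0.34 + 1·0.25·0.0708 = 0.7782.

0.7782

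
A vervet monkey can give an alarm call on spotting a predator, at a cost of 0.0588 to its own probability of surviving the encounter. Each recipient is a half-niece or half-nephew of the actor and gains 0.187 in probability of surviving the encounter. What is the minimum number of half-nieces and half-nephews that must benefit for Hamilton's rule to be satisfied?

3

r to a half-niece or half-nephew = 1/8 (half-aunt/uncle↔niece/nephew: one path of length 3: r = (1/2)^3 = 1/8).
Hamilton's rule: n·r·B > C  ⇒  n > C/(r·B) = 0.0588/(0.125·0.187) = 2.516.
The smallest integer exceeding 2.516 is 3.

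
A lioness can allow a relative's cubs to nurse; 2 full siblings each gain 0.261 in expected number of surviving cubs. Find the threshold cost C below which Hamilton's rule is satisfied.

0.261

r to a full sibling = 1/2 (full sibs share both parents — two paths of length 2: r = 2·(1/2)^2 = 1/2).
Hamilton's rule: n·r·B > C, so the trait is favored while C < n·r·B = 2·0.5·0.261 = 0.261.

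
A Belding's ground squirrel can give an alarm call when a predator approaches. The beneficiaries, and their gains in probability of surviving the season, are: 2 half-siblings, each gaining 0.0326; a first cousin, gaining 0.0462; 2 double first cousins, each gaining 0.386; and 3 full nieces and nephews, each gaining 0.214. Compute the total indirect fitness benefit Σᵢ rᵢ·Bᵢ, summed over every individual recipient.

0.375575

r to a half-sibling = 0.25 (half-sibs share one parent — one path of length 2: r = (1/2)^2 = 1/4).
r to a first cousin = 0.125 (first cousins share one grandparent pair — two paths of length 4: r = 2·(1/2)^4 = 1/8).
r to a double first cousin = 0.25 (double first cousins share both grandparent pairs — four paths of length 4: r = 4·(1/2)^4 = 1/4).
r to a full niece or nephew = 0.25 (full aunt/uncle↔niece/nephew: two paths of length 3 through the shared grandparent pair: r = 2·(1/2)^3 = 1/4).
Summing one r·B term per recipient: 2·0.25·0.0326 + 1·0.125·0.0462 + 2·0.25·0.386 + 3·0.25·0.214 = 0.375575.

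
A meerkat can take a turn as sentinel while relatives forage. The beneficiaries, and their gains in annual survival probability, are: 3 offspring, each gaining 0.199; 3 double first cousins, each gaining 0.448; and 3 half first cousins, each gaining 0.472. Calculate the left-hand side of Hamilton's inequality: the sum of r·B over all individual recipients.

r to an offspring = 1/2 (one parent–offspring link: r = (1/2)^1 = 1/2).
r to a double first cousin = 1/4 (double first cousins share both grandparent pairs — four paths of length 4: r = 4·(1/2)^4 = 1/4).
r to a half first cousin = 1/16 (half first cousins share one grandparent — one path of length 4: r = (1/2)^4 = 1/16).
Summing one r·B term per recipient: 3·0.5·0.199 + 3·0.25·0.448 + 3·0.0625·0.472 = 0.723.

0.723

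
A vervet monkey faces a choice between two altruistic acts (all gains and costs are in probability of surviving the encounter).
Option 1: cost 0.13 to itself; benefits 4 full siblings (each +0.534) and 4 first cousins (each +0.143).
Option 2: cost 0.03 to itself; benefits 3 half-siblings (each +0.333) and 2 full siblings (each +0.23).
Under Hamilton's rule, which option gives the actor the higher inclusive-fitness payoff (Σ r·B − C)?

Option 1

Option 1: r to a full sibling = 0.5.
Option 1: r to a first cousin = 0.125.
Option 1: Σ r·B − C = (4·0.5·0.534 + 4·0.125·0.143) − 0.13 = 1.0095.
Option 2: r to a half-sibling = 0.25.
Option 2: r to a full sibling = 0.5.
Option 2: Σ r·B − C = (3·0.25·0.333 + 2·0.5·0.23) − 0.03 = 0.44975.
Option 1 has the higher net inclusive-fitness payoff.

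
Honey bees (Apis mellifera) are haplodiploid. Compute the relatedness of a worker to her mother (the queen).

0.5

One meiotic link between diploid queen and diploid daughter: r = 1/2.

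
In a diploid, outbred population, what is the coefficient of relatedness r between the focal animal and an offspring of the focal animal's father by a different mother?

Each parent–offspring link contributes a factor of 1/2, and independent paths through distinct common ancestors add.
Half-sibs share one parent — one path of length 2: r = (1/2)^2 = 1/4.

0.25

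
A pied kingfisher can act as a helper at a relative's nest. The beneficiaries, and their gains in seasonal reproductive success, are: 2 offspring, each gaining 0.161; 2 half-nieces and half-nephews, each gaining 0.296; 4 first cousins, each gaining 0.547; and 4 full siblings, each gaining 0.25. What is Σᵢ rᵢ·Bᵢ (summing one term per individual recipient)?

1.0085

r to an offspring = 1/2 (one parent–offspring link: r = (1/2)^1 = 1/2).
r to a half-niece or half-nephew = 1/8 (half-aunt/uncle↔niece/nephew: one path of length 3: r = (1/2)^3 = 1/8).
r to a first cousin = 1/8 (first cousins share one grandparent pair — two paths of length 4: r = 2·(1/2)^4 = 1/8).
r to a full sibling = 1/2 (full sibs share both parents — two paths of length 2: r = 2·(1/2)^2 = 1/2).
Summing one r·B term per recipient: 2·0.5·0.161 + 2·0.125·0.296 + 4·0.125·0.547 + 4·0.5·0.25 = 1.0085.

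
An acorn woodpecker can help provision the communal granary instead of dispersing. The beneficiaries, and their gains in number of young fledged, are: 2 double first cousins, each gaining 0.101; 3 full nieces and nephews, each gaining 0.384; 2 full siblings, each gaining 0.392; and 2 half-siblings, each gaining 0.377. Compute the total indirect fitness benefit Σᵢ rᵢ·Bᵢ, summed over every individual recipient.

r to a double first cousin = 1/4 (double first cousins share both grandparent pairs — four paths of length 4: r = 4·(1/2)^4 = 1/4).
r to a full niece or nephew = 1/4 (full aunt/uncle↔niece/nephew: two paths of length 3 through the shared grandparent pair: r = 2·(1/2)^3 = 1/4).
r to a full sibling = 0.5 (full sibs share both parents — two paths of length 2: r = 2·(1/2)^2 = 1/2).
r to a half-sibling = 0.25 (half-sibs share one parent — one path of length 2: r = (1/2)^2 = 1/4).
Summing one r·B term per recipient: 2·0.25·0.101 + 3·0.25·0.384 + 2·0.5·0.392 + 2·0.25·0.377 = 0.919.

0.919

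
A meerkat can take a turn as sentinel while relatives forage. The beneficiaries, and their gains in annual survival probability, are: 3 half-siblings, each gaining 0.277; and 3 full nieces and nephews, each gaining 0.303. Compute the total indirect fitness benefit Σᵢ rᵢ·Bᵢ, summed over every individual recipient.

0.435

r to a half-sibling = 0.25 (half-sibs share one parent — one path of length 2: r = (1/2)^2 = 1/4).
r to a full niece or nephew = 1/4 (full aunt/uncle↔niece/nephew: two paths of length 3 through the shared grandparent pair: r = 2·(1/2)^3 = 1/4).
Summing one r·B term per recipient: 3·0.25·0.277 + 3·0.25·0.303 = 0.435.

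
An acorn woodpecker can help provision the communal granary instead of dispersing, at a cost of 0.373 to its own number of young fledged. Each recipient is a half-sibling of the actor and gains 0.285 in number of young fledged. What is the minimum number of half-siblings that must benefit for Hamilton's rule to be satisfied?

6

r to a half-sibling = 1/4 (half-sibs share one parent — one path of length 2: r = (1/2)^2 = 1/4).
Hamilton's rule: n·r·B > C  ⇒  n > C/(r·B) = 0.373/(0.25·0.285) = 5.235.
The smallest integer exceeding 5.235 is 6.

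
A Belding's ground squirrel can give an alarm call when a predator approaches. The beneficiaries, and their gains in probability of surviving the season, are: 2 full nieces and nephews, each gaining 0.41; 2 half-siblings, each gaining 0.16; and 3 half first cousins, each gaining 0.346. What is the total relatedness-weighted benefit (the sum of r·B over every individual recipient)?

0.349875

r to a full niece or nephew = 1/4 (full aunt/uncle↔niece/nephew: two paths of length 3 through the shared grandparent pair: r = 2·(1/2)^3 = 1/4).
r to a half-sibling = 0.25 (half-sibs share one parent — one path of length 2: r = (1/2)^2 = 1/4).
r to a half first cousin = 1/16 (half first cousins share one grandparent — one path of length 4: r = (1/2)^4 = 1/16).
Summing one r·B term per recipient: 2·0.25·0.41 + 2·0.25·0.16 + 3·0.0625·0.346 = 0.349875.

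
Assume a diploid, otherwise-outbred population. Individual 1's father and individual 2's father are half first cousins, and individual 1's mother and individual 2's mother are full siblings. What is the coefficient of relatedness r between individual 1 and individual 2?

0.140625

With two independent routes of shared ancestry, r is the sum of the two contributions.
Individual 1 and individual 2 are related in two ways: half second cousins through their fathers (r = 1/64) and first cousins through their mothers (r = 1/8).
r = 1/64 + 1/8 = 0.140625.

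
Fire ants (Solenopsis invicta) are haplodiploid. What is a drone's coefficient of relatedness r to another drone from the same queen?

Haploid brothers each carry a random half of the queen's diploid genome, so on average they share half: r = 1/2.

0.5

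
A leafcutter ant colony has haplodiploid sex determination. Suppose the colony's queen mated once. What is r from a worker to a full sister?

0.75

Haplodiploid full sisters inherit their father's entire haploid genome identically (contributing 1/2) and on average half of their mother's contribution (1/2 · 1/2 = 1/4); r = 1/2 + 1/4 = 3/4.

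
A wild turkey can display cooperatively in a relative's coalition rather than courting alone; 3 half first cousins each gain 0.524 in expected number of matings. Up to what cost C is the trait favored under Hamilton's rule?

0.09825

r to a half first cousin = 1/16 (half first cousins share one grandparent — one path of length 4: r = (1/2)^4 = 1/16).
Hamilton's rule: n·r·B > C, so the trait is favored while C < n·r·B = 3·0.0625·0.524 = 0.09825.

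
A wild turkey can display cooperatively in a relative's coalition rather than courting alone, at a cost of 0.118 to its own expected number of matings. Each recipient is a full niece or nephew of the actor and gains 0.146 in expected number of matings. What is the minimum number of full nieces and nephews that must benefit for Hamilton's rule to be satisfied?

r to a full niece or nephew = 0.25 (full aunt/uncle↔niece/nephew: two paths of length 3 through the shared grandparent pair: r = 2·(1/2)^3 = 1/4).
Hamilton's rule: n·r·B > C  ⇒  n > C/(r·B) = 0.118/(0.25·0.146) = 3.233.
The smallest integer exceeding 3.233 is 4.

4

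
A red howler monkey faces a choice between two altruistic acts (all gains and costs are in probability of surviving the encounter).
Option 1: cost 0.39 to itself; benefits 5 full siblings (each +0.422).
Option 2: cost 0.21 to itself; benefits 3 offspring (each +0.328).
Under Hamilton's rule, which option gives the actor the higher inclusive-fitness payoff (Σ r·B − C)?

Option 1: r to a full sibling = 0.5.
Option 1: Σ r·B − C = (5·0.5·0.422) − 0.39 = 0.665.
Option 2: r to an offspring = 0.5.
Option 2: Σ r·B − C = (3·0.5·0.328) − 0.21 = 0.282.
Option 1 has the higher net inclusive-fitness payoff.

Option 1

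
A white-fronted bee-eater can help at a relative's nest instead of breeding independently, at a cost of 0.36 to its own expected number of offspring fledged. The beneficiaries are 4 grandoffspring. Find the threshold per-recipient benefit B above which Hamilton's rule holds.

0.36

r to a grandoffspring = 1/4 (two parent–offspring links: r = (1/2)^2 = 1/4).
Hamilton's rule with n recipients of equal r: n·r·B > C, so B > C/(n·r) = 0.36/(4·0.25) = 0.36.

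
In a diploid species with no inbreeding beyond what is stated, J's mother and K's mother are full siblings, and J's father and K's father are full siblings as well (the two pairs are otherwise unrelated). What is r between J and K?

Relatedness sums over independent paths through distinct common ancestors.
J and K are related in two ways: first cousins through their mothers (r = 1/8) and first cousins through their fathers (r = 1/8) — i.e. double first cousins.
r = 1/8 + 1/8 = 1/4 = 0.25.

0.25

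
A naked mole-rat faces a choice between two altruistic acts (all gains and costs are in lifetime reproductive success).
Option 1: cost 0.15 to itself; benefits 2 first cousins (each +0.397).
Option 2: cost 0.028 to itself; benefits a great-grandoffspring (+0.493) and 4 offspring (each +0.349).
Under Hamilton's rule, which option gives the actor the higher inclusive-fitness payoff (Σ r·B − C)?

Option 2

Option 1: r to a first cousin = 0.125.
Option 1: Σ r·B − C = (2·0.125·0.397) − 0.15 = -0.05075.
Option 2: r to a great-grandoffspring = 0.125.
Option 2: r to an offspring = 0.5.
Option 2: Σ r·B − C = (1·0.125·0.493 + 4·0.5·0.349) − 0.028 = 0.731625.
Option 2 has the higher net inclusive-fitness payoff.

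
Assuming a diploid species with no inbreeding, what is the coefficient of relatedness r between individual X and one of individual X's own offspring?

Each parent–offspring link contributes a factor of 1/2, and independent paths through distinct common ancestors add.
One parent–offspring link: r = (1/2)^1 = 1/2.

0.5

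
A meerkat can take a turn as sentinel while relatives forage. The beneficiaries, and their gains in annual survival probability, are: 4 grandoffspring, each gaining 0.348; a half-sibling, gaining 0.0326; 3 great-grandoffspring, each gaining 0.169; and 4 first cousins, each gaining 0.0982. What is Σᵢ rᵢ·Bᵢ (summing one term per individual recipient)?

0.468625

r to a grandoffspring = 0.25 (two parent–offspring links: r = (1/2)^2 = 1/4).
r to a half-sibling = 0.25 (half-sibs share one parent — one path of length 2: r = (1/2)^2 = 1/4).
r to a great-grandoffspring = 1/8 (three parent–offspring links: r = (1/2)^3 = 1/8).
r to a first cousin = 1/8 (first cousins share one grandparent pair — two paths of length 4: r = 2·(1/2)^4 = 1/8).
Summing one r·B term per recipient: 4·0.25·0.348 + 1·0.25·0.0326 + 3·0.125·0.169 + 4·0.125·0.0982 = 0.468625.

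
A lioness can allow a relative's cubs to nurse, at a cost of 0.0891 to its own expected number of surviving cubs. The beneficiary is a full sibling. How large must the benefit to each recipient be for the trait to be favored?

r to a full sibling = 0.5 (full sibs share both parents — two paths of length 2: r = 2·(1/2)^2 = 1/2).
Hamilton's rule with n recipients of equal r: n·r·B > C, so B > C/(n·r) = 0.0891/(1·0.5) = 0.1782.

0.1782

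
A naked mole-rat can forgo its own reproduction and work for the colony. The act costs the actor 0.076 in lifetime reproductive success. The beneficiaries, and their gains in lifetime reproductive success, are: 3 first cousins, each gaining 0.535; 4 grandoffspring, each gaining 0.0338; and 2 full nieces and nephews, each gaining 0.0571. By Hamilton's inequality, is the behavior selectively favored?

Hamilton's rule: the trait is favored when the sum of r·B over every recipient exceeds the actor's cost C.
r to a first cousin = 1/8 (first cousins share one grandparent pair — two paths of length 4: r = 2·(1/2)^4 = 1/8).
r to a grandoffspring = 0.25 (two parent–offspring links: r = (1/2)^2 = 1/4).
r to a full niece or nephew = 1/4 (full aunt/uncle↔niece/nephew: two paths of length 3 through the shared grandparent pair: r = 2·(1/2)^3 = 1/4).
Summing one r·B term per recipient: 3·0.125·0.535 + 4·0.25·0.0338 + 2·0.25·0.0571 = 0.262975.
0.262975 > 0.076: the indirect benefit exceeds the cost.

Yes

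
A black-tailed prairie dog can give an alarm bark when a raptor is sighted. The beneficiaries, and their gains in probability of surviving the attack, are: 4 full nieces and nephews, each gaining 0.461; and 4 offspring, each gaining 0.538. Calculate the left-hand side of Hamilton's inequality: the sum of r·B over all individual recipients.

1.537

r to a full niece or nephew = 1/4 (full aunt/uncle↔niece/nephew: two paths of length 3 through the shared grandparent pair: r = 2·(1/2)^3 = 1/4).
r to an offspring = 1/2 (one parent–offspring link: r = (1/2)^1 = 1/2).
Summing one r·B term per recipient: 4·0.25·0.461 + 4·0.5·0.538 = 1.537.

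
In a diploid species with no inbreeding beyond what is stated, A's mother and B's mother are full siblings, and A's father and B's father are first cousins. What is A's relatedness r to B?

Independent pedigree routes through distinct common ancestors add.
A and B are related in two ways: first cousins through their mothers (r = 1/8) and second cousins through their fathers (r = 1/32).
r = 1/8 + 1/32 = 5/32 = 0.15625.

0.15625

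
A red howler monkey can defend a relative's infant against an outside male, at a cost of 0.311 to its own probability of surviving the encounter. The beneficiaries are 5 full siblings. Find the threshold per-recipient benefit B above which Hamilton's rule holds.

r to a full sibling = 0.5 (full sibs share both parents — two paths of length 2: r = 2·(1/2)^2 = 1/2).
Hamilton's rule with n recipients of equal r: n·r·B > C, so B > C/(n·r) = 0.311/(5·0.5) = 0.1244.

0.1244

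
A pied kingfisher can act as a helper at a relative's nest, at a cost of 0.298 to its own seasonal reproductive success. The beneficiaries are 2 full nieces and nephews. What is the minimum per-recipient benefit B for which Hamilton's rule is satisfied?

0.596

r to a full niece or nephew = 1/4 (full aunt/uncle↔niece/nephew: two paths of length 3 through the shared grandparent pair: r = 2·(1/2)^3 = 1/4).
Hamilton's rule with n recipients of equal r: n·r·B > C, so B > C/(n·r) = 0.298/(2·0.25) = 0.596.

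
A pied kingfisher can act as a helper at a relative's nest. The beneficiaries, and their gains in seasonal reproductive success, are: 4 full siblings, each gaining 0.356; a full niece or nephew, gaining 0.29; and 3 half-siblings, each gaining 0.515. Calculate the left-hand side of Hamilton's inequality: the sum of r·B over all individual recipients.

r to a full sibling = 1/2 (full sibs share both parents — two paths of length 2: r = 2·(1/2)^2 = 1/2).
r to a full niece or nephew = 0.25 (full aunt/uncle↔niece/nephew: two paths of length 3 through the shared grandparent pair: r = 2·(1/2)^3 = 1/4).
r to a half-sibling = 1/4 (half-sibs share one parent — one path of length 2: r = (1/2)^2 = 1/4).
Summing one r·B term per recipient: 4·0.5·0.356 + 1·0.25·0.29 + 3·0.25·0.515 = 1.17075.

1.17075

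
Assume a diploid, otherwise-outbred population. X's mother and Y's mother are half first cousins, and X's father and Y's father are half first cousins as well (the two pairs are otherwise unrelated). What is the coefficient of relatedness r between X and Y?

Independent pedigree routes through distinct common ancestors add.
X and Y are related in two ways: half second cousins through their mothers (r = 1/64) and half second cousins through their fathers (r = 1/64).
r = 1/64 + 1/64 = 1/32 = 0.03125.

0.03125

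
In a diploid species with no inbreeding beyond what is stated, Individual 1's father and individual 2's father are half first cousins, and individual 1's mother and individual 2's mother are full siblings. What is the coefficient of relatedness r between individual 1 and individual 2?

0.140625

With two independent routes of shared ancestry, r is the sum of the two contributions.
Individual 1 and individual 2 are related in two ways: half second cousins through their fathers (r = 1/64) and first cousins through their mothers (r = 1/8).
r = 1/64 + 1/8 = 9/64 = 0.140625.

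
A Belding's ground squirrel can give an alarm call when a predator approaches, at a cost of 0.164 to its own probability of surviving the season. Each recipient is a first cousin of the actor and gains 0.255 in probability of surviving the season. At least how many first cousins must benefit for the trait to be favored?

r to a first cousin = 1/8 (first cousins share one grandparent pair — two paths of length 4: r = 2·(1/2)^4 = 1/8).
Hamilton's rule: n·r·B > C  ⇒  n > C/(r·B) = 0.164/(0.125·0.255) = 5.145.
The smallest integer exceeding 5.145 is 6.

6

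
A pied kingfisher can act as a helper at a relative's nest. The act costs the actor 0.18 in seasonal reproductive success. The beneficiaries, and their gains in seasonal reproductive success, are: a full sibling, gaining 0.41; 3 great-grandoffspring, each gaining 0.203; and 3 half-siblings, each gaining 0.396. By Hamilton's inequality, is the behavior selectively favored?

Hamilton's rule: the trait is favored when the sum of r·B over every recipient exceeds the actor's cost C.
r to a full sibling = 1/2 (full sibs share both parents — two paths of length 2: r = 2·(1/2)^2 = 1/2).
r to a great-grandoffspring = 0.125 (three parent–offspring links: r = (1/2)^3 = 1/8).
r to a half-sibling = 0.25 (half-sibs share one parent — one path of length 2: r = (1/2)^2 = 1/4).
Summing one r·B term per recipient: 1·0.5·0.41 + 3·0.125·0.203 + 3·0.25·0.396 = 0.578125.
0.578125 > 0.18: the indirect benefit exceeds the cost.

Yes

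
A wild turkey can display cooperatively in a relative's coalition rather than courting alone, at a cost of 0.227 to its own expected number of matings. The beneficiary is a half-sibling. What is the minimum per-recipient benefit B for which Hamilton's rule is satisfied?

r to a half-sibling = 1/4 (half-sibs share one parent — one path of length 2: r = (1/2)^2 = 1/4).
Hamilton's rule with n recipients of equal r: n·r·B > C, so B > C/(n·r) = 0.227/(1·0.25) = 0.908.

0.908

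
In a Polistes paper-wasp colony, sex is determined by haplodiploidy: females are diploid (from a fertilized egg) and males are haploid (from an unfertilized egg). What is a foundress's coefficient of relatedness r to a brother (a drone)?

0.25

Her haploid brother carries none of their father's genes and a random half of their mother's genome; that half matches the maternal half of her own genome with probability 1/2: r = 1/2 · 1/2 = 1/4.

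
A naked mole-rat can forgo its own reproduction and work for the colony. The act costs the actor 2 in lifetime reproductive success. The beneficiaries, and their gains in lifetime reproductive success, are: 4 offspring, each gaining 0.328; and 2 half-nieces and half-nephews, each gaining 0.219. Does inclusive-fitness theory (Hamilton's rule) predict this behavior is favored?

Hamilton's rule: the trait is favored when the sum of r·B over every recipient exceeds the actor's cost C.
r to an offspring = 1/2 (one parent–offspring link: r = (1/2)^1 = 1/2).
r to a half-niece or half-nephew = 0.125 (half-aunt/uncle↔niece/nephew: one path of length 3: r = (1/2)^3 = 1/8).
Summing one r·B term per recipient: 4·0.5·0.328 + 2·0.125·0.219 = 0.71075.
0.71075 < 2: the indirect benefit is less than the cost.

No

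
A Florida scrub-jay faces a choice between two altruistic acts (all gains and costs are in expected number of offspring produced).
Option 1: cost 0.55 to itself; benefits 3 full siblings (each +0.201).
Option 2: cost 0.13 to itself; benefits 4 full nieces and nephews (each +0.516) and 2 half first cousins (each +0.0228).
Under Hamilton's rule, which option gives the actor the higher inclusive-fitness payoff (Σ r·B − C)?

Option 1: r to a full sibling = 0.5.
Option 1: Σ r·B − C = (3·0.5·0.201) − 0.55 = -0.2485.
Option 2: r to a full niece or nephew = 0.25.
Option 2: r to a half first cousin = 0.0625.
Option 2: Σ r·B − C = (4·0.25·0.516 + 2·0.0625·0.0228) − 0.13 = 0.38885.
Option 2 has the higher net inclusive-fitness payoff.

Option 2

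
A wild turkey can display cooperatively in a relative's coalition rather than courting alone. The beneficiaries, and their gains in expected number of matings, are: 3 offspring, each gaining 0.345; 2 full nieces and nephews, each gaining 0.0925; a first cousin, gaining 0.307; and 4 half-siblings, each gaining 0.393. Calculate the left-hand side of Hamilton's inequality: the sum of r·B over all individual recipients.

r to an offspring = 1/2 (one parent–offspring link: r = (1/2)^1 = 1/2).
r to a full niece or nephew = 0.25 (full aunt/uncle↔niece/nephew: two paths of length 3 through the shared grandparent pair: r = 2·(1/2)^3 = 1/4).
r to a first cousin = 1/8 (first cousins share one grandparent pair — two paths of length 4: r = 2·(1/2)^4 = 1/8).
r to a half-sibling = 1/4 (half-sibs share one parent — one path of length 2: r = (1/2)^2 = 1/4).
Summing one r·B term per recipient: 3·0.5·0.345 + 2·0.25·0.0925 + 1·0.125·0.307 + 4·0.25·0.393 = 0.995125.

0.995125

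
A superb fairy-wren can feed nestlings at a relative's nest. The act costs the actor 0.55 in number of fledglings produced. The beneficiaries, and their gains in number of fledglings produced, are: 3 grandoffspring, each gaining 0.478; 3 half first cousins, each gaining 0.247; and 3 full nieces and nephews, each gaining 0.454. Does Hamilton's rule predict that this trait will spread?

Yes

Hamilton's rule: the trait is favored when the sum of r·B over every recipient exceeds the actor's cost C.
r to a grandoffspring = 0.25 (two parent–offspring links: r = (1/2)^2 = 1/4).
r to a half first cousin = 1/16 (half first cousins share one grandparent — one path of length 4: r = (1/2)^4 = 1/16).
r to a full niece or nephew = 0.25 (full aunt/uncle↔niece/nephew: two paths of length 3 through the shared grandparent pair: r = 2·(1/2)^3 = 1/4).
Summing one r·B term per recipient: 3·0.25·0.478 + 3·0.0625·0.247 + 3·0.25·0.454 = 0.7453125.
0.7453125 > 0.55: the indirect benefit exceeds the cost.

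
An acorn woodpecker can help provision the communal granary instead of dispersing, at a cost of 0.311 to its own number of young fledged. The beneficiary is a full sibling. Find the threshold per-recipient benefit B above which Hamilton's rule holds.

r to a full sibling = 0.5 (full sibs share both parents — two paths of length 2: r = 2·(1/2)^2 = 1/2).
Hamilton's rule with n recipients of equal r: n·r·B > C, so B > C/(n·r) = 0.311/(1·0.5) = 0.622.

0.622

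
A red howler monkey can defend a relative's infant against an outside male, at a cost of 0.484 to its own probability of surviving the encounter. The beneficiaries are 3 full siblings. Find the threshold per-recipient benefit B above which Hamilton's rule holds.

r to a full sibling = 1/2 (full sibs share both parents — two paths of length 2: r = 2·(1/2)^2 = 1/2).
Hamilton's rule with n recipients of equal r: n·r·B > C, so B > C/(n·r) = 0.484/(3·0.5) = 0.3227.

0.3227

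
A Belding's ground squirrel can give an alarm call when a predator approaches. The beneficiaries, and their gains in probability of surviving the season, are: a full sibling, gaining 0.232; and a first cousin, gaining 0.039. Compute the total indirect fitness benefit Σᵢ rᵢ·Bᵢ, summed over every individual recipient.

0.120875

r to a full sibling = 1/2 (full sibs share both parents — two paths of length 2: r = 2·(1/2)^2 = 1/2).
r to a first cousin = 1/8 (first cousins share one grandparent pair — two paths of length 4: r = 2·(1/2)^4 = 1/8).
Summing one r·B term per recipient: 1·0.5·0.232 + 1·0.125·0.039 = 0.120875.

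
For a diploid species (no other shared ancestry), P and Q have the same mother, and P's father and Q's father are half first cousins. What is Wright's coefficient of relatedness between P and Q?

0.265625

With two independent routes of shared ancestry, r is the sum of the two contributions.
P and Q are related in two ways: half-sibs through their shared mother (r = 1/4) and half second cousins through their fathers (r = 1/64).
r = 1/4 + 1/64 = 17/64 = 0.265625.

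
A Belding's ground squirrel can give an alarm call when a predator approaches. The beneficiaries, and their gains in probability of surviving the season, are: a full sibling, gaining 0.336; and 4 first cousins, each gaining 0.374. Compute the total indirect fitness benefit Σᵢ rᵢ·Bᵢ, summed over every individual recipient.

0.355

r to a full sibling = 1/2 (full sibs share both parents — two paths of length 2: r = 2·(1/2)^2 = 1/2).
r to a first cousin = 0.125 (first cousins share one grandparent pair — two paths of length 4: r = 2·(1/2)^4 = 1/8).
Summing one r·B term per recipient: 1·0.5·0.336 + 4·0.125·0.374 = 0.355.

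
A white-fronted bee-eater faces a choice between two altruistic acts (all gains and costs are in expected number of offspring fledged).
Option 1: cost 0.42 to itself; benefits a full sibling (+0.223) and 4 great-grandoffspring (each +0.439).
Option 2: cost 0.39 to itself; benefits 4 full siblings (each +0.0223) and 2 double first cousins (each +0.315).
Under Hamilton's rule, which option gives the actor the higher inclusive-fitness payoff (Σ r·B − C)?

Option 1: r to a full sibling = 0.5.
Option 1: r to a great-grandoffspring = 0.125.
Option 1: Σ r·B − C = (1·0.5·0.223 + 4·0.125·0.439) − 0.42 = -0.089.
Option 2: r to a full sibling = 0.5.
Option 2: r to a double first cousin = 0.25.
Option 2: Σ r·B − C = (4·0.5·0.0223 + 2·0.25·0.315) − 0.39 = -0.1879.
Option 1 has the higher net inclusive-fitness payoff.

Option 1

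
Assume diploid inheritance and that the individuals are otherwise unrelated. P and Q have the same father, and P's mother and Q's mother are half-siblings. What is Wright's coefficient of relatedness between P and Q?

0.3125

Independent pedigree routes through distinct common ancestors add.
P and Q are related in two ways: half-sibs through their shared father (r = 1/4) and half first cousins through their mothers (r = 1/16).
r = 1/4 + 1/16 = 0.3125.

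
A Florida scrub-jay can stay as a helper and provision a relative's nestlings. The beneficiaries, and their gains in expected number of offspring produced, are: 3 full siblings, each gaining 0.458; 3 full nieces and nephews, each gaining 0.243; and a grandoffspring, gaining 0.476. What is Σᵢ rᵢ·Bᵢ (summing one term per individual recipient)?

0.98825

r to a full sibling = 0.5 (full sibs share both parents — two paths of length 2: r = 2·(1/2)^2 = 1/2).
r to a full niece or nephew = 1/4 (full aunt/uncle↔niece/nephew: two paths of length 3 through the shared grandparent pair: r = 2·(1/2)^3 = 1/4).
r to a grandoffspring = 1/4 (two parent–offspring links: r = (1/2)^2 = 1/4).
Summing one r·B term per recipient: 3·0.5·0.458 + 3·0.25·0.243 + 1·0.25·0.476 = 0.98825.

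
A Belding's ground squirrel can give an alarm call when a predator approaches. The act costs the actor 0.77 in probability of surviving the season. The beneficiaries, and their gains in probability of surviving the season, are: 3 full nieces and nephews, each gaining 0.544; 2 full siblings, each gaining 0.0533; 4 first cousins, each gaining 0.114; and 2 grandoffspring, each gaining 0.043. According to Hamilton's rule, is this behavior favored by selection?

Hamilton's rule: the trait is favored when the sum of r·B over every recipient exceeds the actor's cost C.
r to a full niece or nephew = 0.25 (full aunt/uncle↔niece/nephew: two paths of length 3 through the shared grandparent pair: r = 2·(1/2)^3 = 1/4).
r to a full sibling = 0.5 (full sibs share both parents — two paths of length 2: r = 2·(1/2)^2 = 1/2).
r to a first cousin = 0.125 (first cousins share one grandparent pair — two paths of length 4: r = 2·(1/2)^4 = 1/8).
r to a grandoffspring = 0.25 (two parent–offspring links: r = (1/2)^2 = 1/4).
Summing one r·B term per recipient: 3·0.25·0.544 + 2·0.5·0.0533 + 4·0.125·0.114 + 2·0.25·0.043 = 0.5398.
0.5398 < 0.77: the indirect benefit is less than the cost.

No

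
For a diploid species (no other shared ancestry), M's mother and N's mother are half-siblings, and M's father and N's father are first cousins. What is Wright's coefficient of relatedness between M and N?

Wright's path rule: contributions from independent ancestry routes add.
M and N are related in two ways: half first cousins through their mothers (r = 1/16) and second cousins through their fathers (r = 1/32).
r = 1/16 + 1/32 = 0.09375.

0.09375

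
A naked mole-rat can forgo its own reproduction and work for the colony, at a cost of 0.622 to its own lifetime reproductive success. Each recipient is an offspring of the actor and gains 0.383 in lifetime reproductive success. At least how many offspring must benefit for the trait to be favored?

r to an offspring = 0.5 (one parent–offspring link: r = (1/2)^1 = 1/2).
Hamilton's rule: n·r·B > C  ⇒  n > C/(r·B) = 0.622/(0.5·0.383) = 3.248.
The smallest integer exceeding 3.248 is 4.

4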